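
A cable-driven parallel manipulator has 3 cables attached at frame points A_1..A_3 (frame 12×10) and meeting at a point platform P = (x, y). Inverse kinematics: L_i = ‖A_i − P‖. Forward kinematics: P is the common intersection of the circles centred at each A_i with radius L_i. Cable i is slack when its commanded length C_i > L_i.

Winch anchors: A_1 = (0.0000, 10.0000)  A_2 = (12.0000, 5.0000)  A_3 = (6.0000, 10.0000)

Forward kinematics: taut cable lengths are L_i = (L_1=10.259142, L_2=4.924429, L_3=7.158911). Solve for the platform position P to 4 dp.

(7.5000, 3.0000)

expand ‖A_i−P‖²=L_i² and subtract eq 1 (c_i ≔ ‖A_i‖²−L_i²)
c_1 = 0.0000+100.0000−105.2500 = -5.2500
eq1−eq2 → [-24.0000  10.0000]·P = -150.0000
eq1−eq3 → [-12.0000  0.0000]·P = -90.0000
2×2 solve → P = (7.5000, 3.0000)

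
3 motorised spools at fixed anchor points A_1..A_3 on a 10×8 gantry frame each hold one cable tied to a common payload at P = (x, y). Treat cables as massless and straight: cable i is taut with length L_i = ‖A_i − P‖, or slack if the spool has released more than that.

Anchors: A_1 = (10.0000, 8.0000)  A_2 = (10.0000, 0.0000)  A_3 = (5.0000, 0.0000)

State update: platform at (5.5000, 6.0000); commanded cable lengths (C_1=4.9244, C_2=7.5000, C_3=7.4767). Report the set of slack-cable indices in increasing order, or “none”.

3

cable 1: √((4.5000)²+(2.0000)²)=4.9244, C_1=4.9244: taut
cable 2: √((4.5000)²+(-6.0000)²)=7.5000, C_2=7.5000: taut
cable 3: √((-0.5000)²+(-6.0000)²)=6.0208, C_3=7.4767: slack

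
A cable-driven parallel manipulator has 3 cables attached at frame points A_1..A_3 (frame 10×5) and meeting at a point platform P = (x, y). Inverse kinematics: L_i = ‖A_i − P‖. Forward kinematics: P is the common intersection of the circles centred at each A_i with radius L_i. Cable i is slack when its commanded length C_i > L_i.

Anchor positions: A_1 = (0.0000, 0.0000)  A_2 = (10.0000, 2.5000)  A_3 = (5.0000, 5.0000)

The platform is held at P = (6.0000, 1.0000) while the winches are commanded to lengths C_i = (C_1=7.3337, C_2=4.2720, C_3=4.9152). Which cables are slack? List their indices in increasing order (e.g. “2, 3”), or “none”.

cable 1: L_1 = ‖A_1−P‖ = 6.0828;  C_1 = 7.3337 → slack
cable 2: L_2 = ‖A_2−P‖ = 4.2720;  C_2 = 4.2720 → taut
cable 3: L_3 = ‖A_3−P‖ = 4.1231;  C_3 = 4.9152 → slack

1, 3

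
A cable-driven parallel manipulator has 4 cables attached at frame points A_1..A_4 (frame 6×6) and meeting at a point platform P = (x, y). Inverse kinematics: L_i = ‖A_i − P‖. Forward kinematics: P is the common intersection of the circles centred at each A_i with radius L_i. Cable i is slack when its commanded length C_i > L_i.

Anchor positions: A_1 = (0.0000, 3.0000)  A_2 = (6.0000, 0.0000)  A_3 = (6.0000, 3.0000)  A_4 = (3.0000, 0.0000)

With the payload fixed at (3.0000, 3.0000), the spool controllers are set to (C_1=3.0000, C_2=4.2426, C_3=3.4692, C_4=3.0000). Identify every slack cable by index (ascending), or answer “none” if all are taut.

3

i=1: geometric 3.0000 vs commanded 3.0000 ⇒ taut
i=2: geometric 4.2426 vs commanded 4.2426 ⇒ taut
i=3: geometric 3.0000 vs commanded 3.4692 ⇒ slack
i=4: geometric 3.0000 vs commanded 3.0000 ⇒ taut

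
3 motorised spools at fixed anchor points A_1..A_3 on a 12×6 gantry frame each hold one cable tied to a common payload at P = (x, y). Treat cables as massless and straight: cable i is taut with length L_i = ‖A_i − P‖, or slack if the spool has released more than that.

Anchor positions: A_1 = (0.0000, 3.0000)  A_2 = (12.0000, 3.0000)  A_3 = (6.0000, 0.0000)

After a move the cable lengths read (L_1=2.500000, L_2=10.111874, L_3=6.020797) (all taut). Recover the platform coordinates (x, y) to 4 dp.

(2.0000, 4.5000)

circle eqns → linear via eq_j − eq_1; set k_j = A_j·A_j − L_j²
k_1 = 0.0000+9.0000−6.2500 = 2.7500
-24.0000·x + 0.0000·y = k_1−k_2 = -48.0000
-12.0000·x + 6.0000·y = k_1−k_3 = 3.0000
solve first two rows → x=2.0000, y=4.5000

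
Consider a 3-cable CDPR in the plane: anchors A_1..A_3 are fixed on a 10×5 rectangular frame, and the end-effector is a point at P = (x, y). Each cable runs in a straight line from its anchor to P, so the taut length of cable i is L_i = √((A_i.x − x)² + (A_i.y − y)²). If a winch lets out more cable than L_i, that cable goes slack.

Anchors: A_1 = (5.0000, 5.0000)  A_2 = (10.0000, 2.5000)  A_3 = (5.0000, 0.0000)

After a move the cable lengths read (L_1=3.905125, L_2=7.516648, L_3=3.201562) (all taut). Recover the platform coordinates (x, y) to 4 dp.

(2.5000, 2.0000)

expand ‖A_i−P‖²=L_i² and subtract eq 1 (q_i ≔ ‖A_i‖²−L_i²)
q_1 = 25.0000+25.0000−15.2500 = 34.7500
eq1−eq2 → [-10.0000  5.0000]·P = -15.0000
eq1−eq3 → [0.0000  10.0000]·P = 20.0000
2×2 solve → P = (2.5000, 2.0000)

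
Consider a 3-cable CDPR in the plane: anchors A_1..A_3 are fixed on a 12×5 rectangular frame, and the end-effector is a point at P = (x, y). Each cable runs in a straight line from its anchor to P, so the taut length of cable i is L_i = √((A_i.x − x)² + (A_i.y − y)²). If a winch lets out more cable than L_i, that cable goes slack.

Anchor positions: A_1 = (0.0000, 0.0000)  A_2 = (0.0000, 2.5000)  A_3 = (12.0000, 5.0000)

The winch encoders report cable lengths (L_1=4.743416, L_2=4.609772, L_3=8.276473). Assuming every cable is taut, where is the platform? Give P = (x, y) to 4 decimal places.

expand ‖A_i−P‖²=L_i² and subtract eq 1 (q_i ≔ ‖A_i‖²−L_i²)
q_1 = 0.0000+0.0000−22.5000 = -22.5000
eq1−eq2 → [0.0000  -5.0000]·P = -7.5000
eq1−eq3 → [-24.0000  -10.0000]·P = -123.0000
2×2 solve → P = (4.5000, 1.5000)

(4.5000, 1.5000)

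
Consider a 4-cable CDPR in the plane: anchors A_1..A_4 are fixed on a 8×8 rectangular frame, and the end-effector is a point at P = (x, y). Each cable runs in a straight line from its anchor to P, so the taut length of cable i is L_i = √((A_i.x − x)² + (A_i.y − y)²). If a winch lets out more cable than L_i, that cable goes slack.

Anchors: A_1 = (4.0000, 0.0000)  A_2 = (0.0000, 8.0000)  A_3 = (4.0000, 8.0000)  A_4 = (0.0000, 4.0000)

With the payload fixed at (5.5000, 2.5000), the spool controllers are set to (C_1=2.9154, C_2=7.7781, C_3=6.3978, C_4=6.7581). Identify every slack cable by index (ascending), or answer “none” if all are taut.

i=1: geometric 2.9155 vs commanded 2.9154 ⇒ taut
i=2: geometric 7.7782 vs commanded 7.7781 ⇒ taut
i=3: geometric 5.7009 vs commanded 6.3978 ⇒ slack
i=4: geometric 5.7009 vs commanded 6.7581 ⇒ slack

3, 4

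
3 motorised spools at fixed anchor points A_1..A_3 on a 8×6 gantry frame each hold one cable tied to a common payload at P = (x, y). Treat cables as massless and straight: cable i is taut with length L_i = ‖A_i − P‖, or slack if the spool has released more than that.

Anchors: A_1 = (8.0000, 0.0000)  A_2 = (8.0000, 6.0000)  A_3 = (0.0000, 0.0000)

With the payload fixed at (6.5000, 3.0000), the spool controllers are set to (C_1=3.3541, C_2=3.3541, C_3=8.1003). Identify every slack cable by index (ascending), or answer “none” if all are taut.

3

i=1: geometric 3.3541 vs commanded 3.3541 ⇒ taut
i=2: geometric 3.3541 vs commanded 3.3541 ⇒ taut
i=3: geometric 7.1589 vs commanded 8.1003 ⇒ slack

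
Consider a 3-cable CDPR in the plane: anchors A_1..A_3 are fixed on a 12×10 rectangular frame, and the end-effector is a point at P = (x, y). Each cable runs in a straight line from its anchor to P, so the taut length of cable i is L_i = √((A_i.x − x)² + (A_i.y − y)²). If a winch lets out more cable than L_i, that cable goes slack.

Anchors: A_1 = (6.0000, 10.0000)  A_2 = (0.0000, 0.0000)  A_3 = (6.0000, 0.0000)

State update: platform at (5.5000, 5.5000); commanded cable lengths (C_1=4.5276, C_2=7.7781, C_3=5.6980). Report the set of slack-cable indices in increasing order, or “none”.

3

cable 1: L_1 = ‖A_1−P‖ = 4.5277;  C_1 = 4.5276 → taut
cable 2: L_2 = ‖A_2−P‖ = 7.7782;  C_2 = 7.7781 → taut
cable 3: L_3 = ‖A_3−P‖ = 5.5227;  C_3 = 5.6980 → slack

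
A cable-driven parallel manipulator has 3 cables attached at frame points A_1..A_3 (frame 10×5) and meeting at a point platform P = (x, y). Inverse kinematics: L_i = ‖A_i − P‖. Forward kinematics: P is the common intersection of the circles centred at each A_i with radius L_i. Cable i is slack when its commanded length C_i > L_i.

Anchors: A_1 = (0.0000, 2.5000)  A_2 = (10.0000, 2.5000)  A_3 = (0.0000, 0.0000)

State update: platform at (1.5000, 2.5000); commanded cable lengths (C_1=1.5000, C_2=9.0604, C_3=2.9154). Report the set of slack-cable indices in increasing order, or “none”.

i=1: geometric 1.5000 vs commanded 1.5000 ⇒ taut
i=2: geometric 8.5000 vs commanded 9.0604 ⇒ slack
i=3: geometric 2.9155 vs commanded 2.9154 ⇒ taut

2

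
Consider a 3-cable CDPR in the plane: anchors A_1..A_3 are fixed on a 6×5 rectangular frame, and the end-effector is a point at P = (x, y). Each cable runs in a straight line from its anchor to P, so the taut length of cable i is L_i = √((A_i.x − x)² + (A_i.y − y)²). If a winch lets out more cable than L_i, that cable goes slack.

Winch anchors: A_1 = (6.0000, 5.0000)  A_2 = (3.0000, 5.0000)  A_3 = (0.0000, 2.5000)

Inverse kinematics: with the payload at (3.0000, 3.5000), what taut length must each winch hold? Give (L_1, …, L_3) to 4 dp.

(3.3541, 1.5000, 3.1623)

L_1 = √((6.0000−3.0000)² + (5.0000−3.5000)²) = 3.3541
L_2 = √((3.0000−3.0000)² + (5.0000−3.5000)²) = 1.5000
L_3 = √((0.0000−3.0000)² + (2.5000−3.5000)²) = 3.1623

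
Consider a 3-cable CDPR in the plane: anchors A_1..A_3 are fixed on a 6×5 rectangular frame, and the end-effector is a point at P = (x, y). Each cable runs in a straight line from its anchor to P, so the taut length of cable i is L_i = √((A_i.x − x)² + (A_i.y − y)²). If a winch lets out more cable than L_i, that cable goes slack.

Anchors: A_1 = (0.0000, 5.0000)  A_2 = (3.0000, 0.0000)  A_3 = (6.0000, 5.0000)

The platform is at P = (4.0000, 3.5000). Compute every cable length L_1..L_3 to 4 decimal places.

L_1: Δ = A_1−P = (-4.0000, 1.5000) → ‖Δ‖ = √18.2500 = 4.2720
L_2: Δ = A_2−P = (-1.0000, -3.5000) → ‖Δ‖ = √13.2500 = 3.6401
L_3: Δ = A_3−P = (2.0000, 1.5000) → ‖Δ‖ = √6.2500 = 2.5000

(4.2720, 3.6401, 2.5000)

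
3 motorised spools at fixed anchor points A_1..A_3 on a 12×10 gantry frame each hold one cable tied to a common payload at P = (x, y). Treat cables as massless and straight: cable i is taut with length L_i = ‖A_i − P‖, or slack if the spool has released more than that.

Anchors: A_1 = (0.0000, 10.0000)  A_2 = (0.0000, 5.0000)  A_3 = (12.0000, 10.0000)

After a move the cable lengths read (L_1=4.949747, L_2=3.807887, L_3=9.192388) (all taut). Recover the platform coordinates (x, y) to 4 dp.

(3.5000, 6.5000)

each cable: (A_i−P)·(A_i−P) = L_i²; let q_i = ‖A_i‖²−L_i²
q_1 = 0.0000+100.0000−24.5000 = 75.5000
row 1: 0.0000x + 10.0000y = 65.0000  (q_2=10.5000)
row 2: -24.0000x + 0.0000y = -84.0000  (q_3=159.5000)
Cramer on rows 1–2 → x = 3.5000, y = 6.5000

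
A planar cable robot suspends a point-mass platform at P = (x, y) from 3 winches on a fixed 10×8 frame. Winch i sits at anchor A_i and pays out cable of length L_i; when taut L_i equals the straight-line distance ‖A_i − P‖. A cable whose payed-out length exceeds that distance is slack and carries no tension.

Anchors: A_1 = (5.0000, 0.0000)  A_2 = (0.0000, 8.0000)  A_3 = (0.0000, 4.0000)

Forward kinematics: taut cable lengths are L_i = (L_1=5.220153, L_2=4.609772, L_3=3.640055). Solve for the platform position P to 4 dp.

(3.5000, 5.0000)

circle eqns → linear via eq_j − eq_1; set q_j = A_j·A_j − L_j²
q_1 = 25.0000+0.0000−27.2500 = -2.2500
10.0000·x − 16.0000·y = q_1−q_2 = -45.0000
10.0000·x − 8.0000·y = q_1−q_3 = -5.0000
solve first two rows → x=3.5000, y=5.0000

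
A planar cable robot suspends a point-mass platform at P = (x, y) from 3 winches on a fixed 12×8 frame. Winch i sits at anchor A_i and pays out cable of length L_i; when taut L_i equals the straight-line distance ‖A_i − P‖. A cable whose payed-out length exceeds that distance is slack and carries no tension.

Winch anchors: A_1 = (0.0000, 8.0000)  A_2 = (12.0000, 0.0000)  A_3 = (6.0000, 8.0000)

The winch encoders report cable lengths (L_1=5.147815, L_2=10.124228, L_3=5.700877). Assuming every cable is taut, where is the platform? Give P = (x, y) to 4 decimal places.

circle eqns → linear via eq_j − eq_1; set c_j = A_j·A_j − L_j²
c_1 = 0.0000+64.0000−26.5000 = 37.5000
-24.0000·x + 16.0000·y = c_1−c_2 = -4.0000
-12.0000·x + 0.0000·y = c_1−c_3 = -30.0000
solve first two rows → x=2.5000, y=3.5000

(2.5000, 3.5000)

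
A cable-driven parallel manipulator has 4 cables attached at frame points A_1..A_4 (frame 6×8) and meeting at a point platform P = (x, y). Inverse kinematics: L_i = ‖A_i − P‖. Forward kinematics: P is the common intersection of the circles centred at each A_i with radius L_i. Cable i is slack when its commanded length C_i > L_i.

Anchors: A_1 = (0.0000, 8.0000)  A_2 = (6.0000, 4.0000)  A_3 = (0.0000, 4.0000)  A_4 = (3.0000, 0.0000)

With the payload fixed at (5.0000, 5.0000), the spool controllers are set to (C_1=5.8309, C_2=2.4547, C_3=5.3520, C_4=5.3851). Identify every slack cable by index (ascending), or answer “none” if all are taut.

2, 3

i=1: geometric 5.8310 vs commanded 5.8309 ⇒ taut
i=2: geometric 1.4142 vs commanded 2.4547 ⇒ slack
i=3: geometric 5.0990 vs commanded 5.3520 ⇒ slack
i=4: geometric 5.3852 vs commanded 5.3851 ⇒ taut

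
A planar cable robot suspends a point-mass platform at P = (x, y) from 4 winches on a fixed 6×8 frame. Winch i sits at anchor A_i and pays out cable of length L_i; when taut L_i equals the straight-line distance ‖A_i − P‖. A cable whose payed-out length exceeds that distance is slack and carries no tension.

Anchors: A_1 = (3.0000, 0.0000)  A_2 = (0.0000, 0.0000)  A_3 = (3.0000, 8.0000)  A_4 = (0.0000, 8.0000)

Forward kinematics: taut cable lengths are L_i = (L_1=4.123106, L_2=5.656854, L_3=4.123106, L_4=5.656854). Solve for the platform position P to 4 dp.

circle eqns → linear via eq_j − eq_1; set c_j = A_j·A_j − L_j²
c_1 = 9.0000+0.0000−17.0000 = -8.0000
6.0000·x + 0.0000·y = c_1−c_2 = 24.0000
0.0000·x − 16.0000·y = c_1−c_3 = -64.0000
6.0000·x − 16.0000·y = c_1−c_4 = -40.0000
solve first two rows → x=4.0000, y=4.0000
check cable 4: ‖A_4−P‖² = 32.0000 ≈ L_4² = 32.0000 ✓

(4.0000, 4.0000)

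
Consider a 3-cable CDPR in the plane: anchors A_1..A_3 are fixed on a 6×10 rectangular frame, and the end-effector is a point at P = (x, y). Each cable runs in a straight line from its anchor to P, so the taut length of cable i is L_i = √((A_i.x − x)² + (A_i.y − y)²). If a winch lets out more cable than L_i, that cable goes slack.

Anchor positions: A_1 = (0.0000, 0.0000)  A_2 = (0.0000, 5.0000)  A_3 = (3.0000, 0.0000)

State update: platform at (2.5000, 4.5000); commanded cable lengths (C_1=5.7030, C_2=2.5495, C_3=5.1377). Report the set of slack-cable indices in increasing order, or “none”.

1, 3

cable 1: L_1 = ‖A_1−P‖ = 5.1478;  C_1 = 5.7030 → slack
cable 2: L_2 = ‖A_2−P‖ = 2.5495;  C_2 = 2.5495 → taut
cable 3: L_3 = ‖A_3−P‖ = 4.5277;  C_3 = 5.1377 → slack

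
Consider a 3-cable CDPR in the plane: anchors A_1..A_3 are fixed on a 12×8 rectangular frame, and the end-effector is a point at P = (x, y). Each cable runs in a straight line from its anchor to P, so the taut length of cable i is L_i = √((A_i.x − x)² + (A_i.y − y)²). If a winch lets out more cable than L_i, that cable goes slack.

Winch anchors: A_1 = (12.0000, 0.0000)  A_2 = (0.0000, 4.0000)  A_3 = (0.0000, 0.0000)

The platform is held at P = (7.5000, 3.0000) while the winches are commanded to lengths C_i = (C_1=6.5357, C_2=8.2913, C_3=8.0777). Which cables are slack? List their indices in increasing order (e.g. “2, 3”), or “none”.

i=1: geometric 5.4083 vs commanded 6.5357 ⇒ slack
i=2: geometric 7.5664 vs commanded 8.2913 ⇒ slack
i=3: geometric 8.0777 vs commanded 8.0777 ⇒ taut

1, 2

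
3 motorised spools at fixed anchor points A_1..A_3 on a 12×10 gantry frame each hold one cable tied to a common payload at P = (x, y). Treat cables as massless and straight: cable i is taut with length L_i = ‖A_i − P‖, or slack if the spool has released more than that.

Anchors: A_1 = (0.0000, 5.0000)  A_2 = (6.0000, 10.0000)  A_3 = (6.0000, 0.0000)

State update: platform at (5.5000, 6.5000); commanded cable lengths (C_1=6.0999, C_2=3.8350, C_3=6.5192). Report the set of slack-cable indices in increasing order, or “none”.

cable 1: L_1 = ‖A_1−P‖ = 5.7009;  C_1 = 6.0999 → slack
cable 2: L_2 = ‖A_2−P‖ = 3.5355;  C_2 = 3.8350 → slack
cable 3: L_3 = ‖A_3−P‖ = 6.5192;  C_3 = 6.5192 → taut

1, 2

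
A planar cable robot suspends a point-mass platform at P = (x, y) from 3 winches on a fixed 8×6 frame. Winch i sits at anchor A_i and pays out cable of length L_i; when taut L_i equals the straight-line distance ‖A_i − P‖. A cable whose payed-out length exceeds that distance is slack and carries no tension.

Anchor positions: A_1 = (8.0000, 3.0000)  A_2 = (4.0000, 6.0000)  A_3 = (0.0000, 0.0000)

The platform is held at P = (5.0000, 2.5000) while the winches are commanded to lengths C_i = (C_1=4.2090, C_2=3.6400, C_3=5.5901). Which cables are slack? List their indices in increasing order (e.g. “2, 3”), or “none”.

cable 1: √((3.0000)²+(0.5000)²)=3.0414, C_1=4.2090: slack
cable 2: √((-1.0000)²+(3.5000)²)=3.6401, C_2=3.6400: taut
cable 3: √((-5.0000)²+(-2.5000)²)=5.5902, C_3=5.5901: taut

1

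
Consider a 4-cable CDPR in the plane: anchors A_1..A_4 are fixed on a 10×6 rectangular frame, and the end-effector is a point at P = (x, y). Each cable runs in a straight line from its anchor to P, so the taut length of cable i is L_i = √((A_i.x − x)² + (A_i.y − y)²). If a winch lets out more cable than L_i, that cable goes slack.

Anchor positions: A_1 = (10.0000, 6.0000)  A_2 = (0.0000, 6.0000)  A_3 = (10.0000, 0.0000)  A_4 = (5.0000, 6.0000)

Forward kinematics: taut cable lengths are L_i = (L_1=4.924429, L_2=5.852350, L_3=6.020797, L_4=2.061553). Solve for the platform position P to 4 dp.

each cable: (A_i−P)·(A_i−P) = L_i²; let c_i = ‖A_i‖²−L_i²
c_1 = 100.0000+36.0000−24.2500 = 111.7500
row 1: 20.0000x + 0.0000y = 110.0000  (c_2=1.7500)
row 2: 0.0000x + 12.0000y = 48.0000  (c_3=63.7500)
row 3: 10.0000x + 0.0000y = 55.0000  (c_4=56.7500)
Cramer on rows 1–2 → x = 5.5000, y = 4.0000
check cable 4: ‖A_4−P‖² = 4.2500 ≈ L_4² = 4.2500 ✓

(5.5000, 4.0000)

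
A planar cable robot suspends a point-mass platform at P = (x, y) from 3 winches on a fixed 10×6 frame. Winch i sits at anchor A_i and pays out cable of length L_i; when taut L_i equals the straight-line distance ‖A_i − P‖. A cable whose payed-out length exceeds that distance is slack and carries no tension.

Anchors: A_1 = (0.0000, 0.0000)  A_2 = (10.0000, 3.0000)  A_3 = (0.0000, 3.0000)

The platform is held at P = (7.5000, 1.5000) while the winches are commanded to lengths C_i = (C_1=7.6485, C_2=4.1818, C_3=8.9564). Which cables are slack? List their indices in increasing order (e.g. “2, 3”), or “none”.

cable 1: √((-7.5000)²+(-1.5000)²)=7.6485, C_1=7.6485: taut
cable 2: √((2.5000)²+(1.5000)²)=2.9155, C_2=4.1818: slack
cable 3: √((-7.5000)²+(1.5000)²)=7.6485, C_3=8.9564: slack

2, 3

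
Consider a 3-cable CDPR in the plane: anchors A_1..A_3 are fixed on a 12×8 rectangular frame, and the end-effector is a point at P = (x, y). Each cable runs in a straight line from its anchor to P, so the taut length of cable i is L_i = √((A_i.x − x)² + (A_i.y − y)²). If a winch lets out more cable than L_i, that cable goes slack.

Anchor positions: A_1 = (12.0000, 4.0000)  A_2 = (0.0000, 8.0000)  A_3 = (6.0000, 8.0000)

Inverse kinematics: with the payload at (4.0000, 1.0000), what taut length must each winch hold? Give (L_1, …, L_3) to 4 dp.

(8.5440, 8.0623, 7.2801)

cable 1: Δx=8.0000, Δy=3.0000; L_1 = √(Δx²+Δy²) = 8.5440
cable 2: Δx=-4.0000, Δy=7.0000; L_2 = √(Δx²+Δy²) = 8.0623
cable 3: Δx=2.0000, Δy=7.0000; L_3 = √(Δx²+Δy²) = 7.2801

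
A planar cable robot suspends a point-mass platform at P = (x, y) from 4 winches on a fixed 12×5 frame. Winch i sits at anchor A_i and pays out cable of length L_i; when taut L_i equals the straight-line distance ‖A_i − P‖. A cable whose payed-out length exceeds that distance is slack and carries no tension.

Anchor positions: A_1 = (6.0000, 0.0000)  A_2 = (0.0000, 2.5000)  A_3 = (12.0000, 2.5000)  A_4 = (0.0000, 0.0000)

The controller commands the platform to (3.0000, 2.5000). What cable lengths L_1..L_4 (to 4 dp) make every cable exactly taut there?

cable 1: Δx=3.0000, Δy=-2.5000; L_1 = √(Δx²+Δy²) = 3.9051
cable 2: Δx=-3.0000, Δy=0.0000; L_2 = √(Δx²+Δy²) = 3.0000
cable 3: Δx=9.0000, Δy=0.0000; L_3 = √(Δx²+Δy²) = 9.0000
cable 4: Δx=-3.0000, Δy=-2.5000; L_4 = √(Δx²+Δy²) = 3.9051

(3.9051, 3.0000, 9.0000, 3.9051)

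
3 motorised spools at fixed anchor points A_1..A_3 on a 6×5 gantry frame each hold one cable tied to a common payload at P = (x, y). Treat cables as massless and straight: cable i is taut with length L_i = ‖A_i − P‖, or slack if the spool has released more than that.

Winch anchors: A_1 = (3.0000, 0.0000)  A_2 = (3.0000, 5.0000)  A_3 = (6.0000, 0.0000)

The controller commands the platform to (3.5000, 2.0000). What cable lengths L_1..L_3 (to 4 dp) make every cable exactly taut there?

cable 1: Δx=-0.5000, Δy=-2.0000; L_1 = √(Δx²+Δy²) = 2.0616
cable 2: Δx=-0.5000, Δy=3.0000; L_2 = √(Δx²+Δy²) = 3.0414
cable 3: Δx=2.5000, Δy=-2.0000; L_3 = √(Δx²+Δy²) = 3.2016

(2.0616, 3.0414, 3.2016)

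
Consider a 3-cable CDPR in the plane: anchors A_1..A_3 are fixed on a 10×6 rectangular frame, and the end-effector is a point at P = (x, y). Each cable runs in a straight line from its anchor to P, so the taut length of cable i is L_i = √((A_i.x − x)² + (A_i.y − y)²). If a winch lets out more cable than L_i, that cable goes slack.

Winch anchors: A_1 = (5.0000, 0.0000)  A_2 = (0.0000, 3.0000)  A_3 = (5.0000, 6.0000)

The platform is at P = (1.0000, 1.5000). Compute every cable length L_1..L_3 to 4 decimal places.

(4.2720, 1.8028, 6.0208)

L_1: Δ = A_1−P = (4.0000, -1.5000) → ‖Δ‖ = √18.2500 = 4.2720
L_2: Δ = A_2−P = (-1.0000, 1.5000) → ‖Δ‖ = √3.2500 = 1.8028
L_3: Δ = A_3−P = (4.0000, 4.5000) → ‖Δ‖ = √36.2500 = 6.0208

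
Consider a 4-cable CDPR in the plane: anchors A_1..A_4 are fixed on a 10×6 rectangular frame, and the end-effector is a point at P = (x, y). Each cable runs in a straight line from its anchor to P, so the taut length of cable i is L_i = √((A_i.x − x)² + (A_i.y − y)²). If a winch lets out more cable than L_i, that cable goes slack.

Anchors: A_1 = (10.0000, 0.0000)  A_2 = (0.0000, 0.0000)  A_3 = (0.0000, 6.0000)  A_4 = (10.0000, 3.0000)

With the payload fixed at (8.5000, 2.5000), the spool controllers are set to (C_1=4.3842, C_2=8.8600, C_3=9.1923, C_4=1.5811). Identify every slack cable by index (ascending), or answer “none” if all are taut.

1

i=1: geometric 2.9155 vs commanded 4.3842 ⇒ slack
i=2: geometric 8.8600 vs commanded 8.8600 ⇒ taut
i=3: geometric 9.1924 vs commanded 9.1923 ⇒ taut
i=4: geometric 1.5811 vs commanded 1.5811 ⇒ taut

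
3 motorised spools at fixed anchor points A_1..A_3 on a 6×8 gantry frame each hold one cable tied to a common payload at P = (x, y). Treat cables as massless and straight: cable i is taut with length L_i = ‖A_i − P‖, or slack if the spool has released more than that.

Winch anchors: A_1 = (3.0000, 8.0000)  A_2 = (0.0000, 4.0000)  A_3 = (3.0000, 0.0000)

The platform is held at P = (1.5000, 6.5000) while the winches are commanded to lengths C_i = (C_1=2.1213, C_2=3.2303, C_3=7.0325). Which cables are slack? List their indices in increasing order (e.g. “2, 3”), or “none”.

2, 3

cable 1: L_1 = ‖A_1−P‖ = 2.1213;  C_1 = 2.1213 → taut
cable 2: L_2 = ‖A_2−P‖ = 2.9155;  C_2 = 3.2303 → slack
cable 3: L_3 = ‖A_3−P‖ = 6.6708;  C_3 = 7.0325 → slack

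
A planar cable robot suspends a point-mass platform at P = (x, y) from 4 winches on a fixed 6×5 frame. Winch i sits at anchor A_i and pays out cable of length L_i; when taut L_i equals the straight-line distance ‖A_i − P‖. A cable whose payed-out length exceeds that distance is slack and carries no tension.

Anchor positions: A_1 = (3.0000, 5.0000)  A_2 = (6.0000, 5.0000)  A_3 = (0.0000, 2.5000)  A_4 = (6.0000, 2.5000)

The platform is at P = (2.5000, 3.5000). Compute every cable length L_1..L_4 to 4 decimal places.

L_1 = √((3.0000−2.5000)² + (5.0000−3.5000)²) = 1.5811
L_2 = √((6.0000−2.5000)² + (5.0000−3.5000)²) = 3.8079
L_3 = √((0.0000−2.5000)² + (2.5000−3.5000)²) = 2.6926
L_4 = √((6.0000−2.5000)² + (2.5000−3.5000)²) = 3.6401

(1.5811, 3.8079, 2.6926, 3.6401)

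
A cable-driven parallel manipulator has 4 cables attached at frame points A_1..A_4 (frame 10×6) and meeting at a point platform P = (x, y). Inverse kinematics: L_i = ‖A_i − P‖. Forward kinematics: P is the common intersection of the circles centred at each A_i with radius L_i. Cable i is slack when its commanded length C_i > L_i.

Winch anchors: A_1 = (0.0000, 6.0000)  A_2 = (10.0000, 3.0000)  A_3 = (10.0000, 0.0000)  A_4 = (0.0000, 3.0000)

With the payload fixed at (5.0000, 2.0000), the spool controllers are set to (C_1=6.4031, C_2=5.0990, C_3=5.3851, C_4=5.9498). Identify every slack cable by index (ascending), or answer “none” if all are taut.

4

i=1: geometric 6.4031 vs commanded 6.4031 ⇒ taut
i=2: geometric 5.0990 vs commanded 5.0990 ⇒ taut
i=3: geometric 5.3852 vs commanded 5.3851 ⇒ taut
i=4: geometric 5.0990 vs commanded 5.9498 ⇒ slack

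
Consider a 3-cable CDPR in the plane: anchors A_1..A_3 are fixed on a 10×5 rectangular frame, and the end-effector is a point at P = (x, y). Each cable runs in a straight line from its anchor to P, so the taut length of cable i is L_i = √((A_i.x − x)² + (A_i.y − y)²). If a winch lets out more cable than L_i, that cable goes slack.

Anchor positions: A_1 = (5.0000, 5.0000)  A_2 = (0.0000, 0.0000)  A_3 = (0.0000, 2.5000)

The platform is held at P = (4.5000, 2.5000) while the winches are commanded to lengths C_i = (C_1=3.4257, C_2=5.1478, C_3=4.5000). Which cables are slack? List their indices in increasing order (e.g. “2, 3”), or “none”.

cable 1: √((0.5000)²+(2.5000)²)=2.5495, C_1=3.4257: slack
cable 2: √((-4.5000)²+(-2.5000)²)=5.1478, C_2=5.1478: taut
cable 3: √((-4.5000)²+(0.0000)²)=4.5000, C_3=4.5000: taut

1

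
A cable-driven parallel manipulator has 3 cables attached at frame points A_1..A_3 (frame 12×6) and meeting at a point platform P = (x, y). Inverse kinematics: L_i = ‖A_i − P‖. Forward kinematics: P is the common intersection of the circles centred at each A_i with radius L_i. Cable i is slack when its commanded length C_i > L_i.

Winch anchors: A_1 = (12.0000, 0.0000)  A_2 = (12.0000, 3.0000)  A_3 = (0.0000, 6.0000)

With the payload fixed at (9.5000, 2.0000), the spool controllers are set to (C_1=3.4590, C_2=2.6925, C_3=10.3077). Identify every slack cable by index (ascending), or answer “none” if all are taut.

1

i=1: geometric 3.2016 vs commanded 3.4590 ⇒ slack
i=2: geometric 2.6926 vs commanded 2.6925 ⇒ taut
i=3: geometric 10.3078 vs commanded 10.3077 ⇒ taut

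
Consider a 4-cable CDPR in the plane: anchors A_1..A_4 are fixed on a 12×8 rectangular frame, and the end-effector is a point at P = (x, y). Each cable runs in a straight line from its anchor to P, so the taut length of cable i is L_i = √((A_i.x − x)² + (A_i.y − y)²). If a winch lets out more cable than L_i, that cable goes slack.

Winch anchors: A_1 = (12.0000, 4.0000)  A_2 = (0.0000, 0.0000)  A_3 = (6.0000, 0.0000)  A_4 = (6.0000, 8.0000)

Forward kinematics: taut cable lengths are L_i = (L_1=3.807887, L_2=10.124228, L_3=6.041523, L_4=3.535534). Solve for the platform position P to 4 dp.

(8.5000, 5.5000)

each cable: (A_i−P)·(A_i−P) = L_i²; let q_i = ‖A_i‖²−L_i²
q_1 = 144.0000+16.0000−14.5000 = 145.5000
row 1: 24.0000x + 8.0000y = 248.0000  (q_2=-102.5000)
row 2: 12.0000x + 8.0000y = 146.0000  (q_3=-0.5000)
row 3: 12.0000x − 8.0000y = 58.0000  (q_4=87.5000)
Cramer on rows 1–2 → x = 8.5000, y = 5.5000
check cable 4: ‖A_4−P‖² = 12.5000 ≈ L_4² = 12.5000 ✓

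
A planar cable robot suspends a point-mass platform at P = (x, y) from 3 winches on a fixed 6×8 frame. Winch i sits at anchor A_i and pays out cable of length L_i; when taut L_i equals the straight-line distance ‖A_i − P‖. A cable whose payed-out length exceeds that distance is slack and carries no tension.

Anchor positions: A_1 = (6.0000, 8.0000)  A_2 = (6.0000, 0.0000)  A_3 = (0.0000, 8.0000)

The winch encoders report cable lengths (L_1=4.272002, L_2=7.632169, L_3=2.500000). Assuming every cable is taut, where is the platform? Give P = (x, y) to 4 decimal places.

(2.0000, 6.5000)

circle eqns → linear via eq_j − eq_1; set c_j = A_j·A_j − L_j²
c_1 = 36.0000+64.0000−18.2500 = 81.7500
0.0000·x + 16.0000·y = c_1−c_2 = 104.0000
12.0000·x + 0.0000·y = c_1−c_3 = 24.0000
solve first two rows → x=2.0000, y=6.5000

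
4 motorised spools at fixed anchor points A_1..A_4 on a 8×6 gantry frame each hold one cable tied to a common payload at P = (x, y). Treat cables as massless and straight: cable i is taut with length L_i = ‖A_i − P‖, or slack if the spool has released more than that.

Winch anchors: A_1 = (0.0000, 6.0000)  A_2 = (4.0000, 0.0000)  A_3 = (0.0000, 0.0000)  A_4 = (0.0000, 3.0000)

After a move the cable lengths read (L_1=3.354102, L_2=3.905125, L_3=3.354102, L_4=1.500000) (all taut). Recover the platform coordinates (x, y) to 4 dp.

(1.5000, 3.0000)

circle eqns → linear via eq_j − eq_1; set c_j = A_j·A_j − L_j²
c_1 = 0.0000+36.0000−11.2500 = 24.7500
-8.0000·x + 12.0000·y = c_1−c_2 = 24.0000
0.0000·x + 12.0000·y = c_1−c_3 = 36.0000
0.0000·x + 6.0000·y = c_1−c_4 = 18.0000
solve first two rows → x=1.5000, y=3.0000
check cable 4: ‖A_4−P‖² = 2.2500 ≈ L_4² = 2.2500 ✓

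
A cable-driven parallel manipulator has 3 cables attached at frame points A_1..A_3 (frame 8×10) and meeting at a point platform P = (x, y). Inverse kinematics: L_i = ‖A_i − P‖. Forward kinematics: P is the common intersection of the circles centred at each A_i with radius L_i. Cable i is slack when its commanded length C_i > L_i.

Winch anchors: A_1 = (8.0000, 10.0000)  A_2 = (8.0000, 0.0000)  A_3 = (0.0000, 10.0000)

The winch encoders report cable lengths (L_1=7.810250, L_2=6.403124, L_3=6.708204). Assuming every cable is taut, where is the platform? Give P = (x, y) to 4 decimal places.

(3.0000, 4.0000)

each cable: (A_i−P)·(A_i−P) = L_i²; let c_i = ‖A_i‖²−L_i²
c_1 = 64.0000+100.0000−61.0000 = 103.0000
row 1: 0.0000x + 20.0000y = 80.0000  (c_2=23.0000)
row 2: 16.0000x + 0.0000y = 48.0000  (c_3=55.0000)
Cramer on rows 1–2 → x = 3.0000, y = 4.0000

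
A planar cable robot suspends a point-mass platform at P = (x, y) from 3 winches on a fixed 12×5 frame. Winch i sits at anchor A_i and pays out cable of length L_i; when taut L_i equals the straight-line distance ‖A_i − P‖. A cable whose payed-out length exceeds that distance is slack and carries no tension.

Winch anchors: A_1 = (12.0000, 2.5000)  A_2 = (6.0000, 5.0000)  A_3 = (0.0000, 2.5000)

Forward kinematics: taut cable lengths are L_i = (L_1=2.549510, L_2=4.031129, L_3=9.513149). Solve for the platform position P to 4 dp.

circle eqns → linear via eq_j − eq_1; set c_j = A_j·A_j − L_j²
c_1 = 144.0000+6.2500−6.5000 = 143.7500
12.0000·x − 5.0000·y = c_1−c_2 = 99.0000
24.0000·x + 0.0000·y = c_1−c_3 = 228.0000
solve first two rows → x=9.5000, y=3.0000

(9.5000, 3.0000)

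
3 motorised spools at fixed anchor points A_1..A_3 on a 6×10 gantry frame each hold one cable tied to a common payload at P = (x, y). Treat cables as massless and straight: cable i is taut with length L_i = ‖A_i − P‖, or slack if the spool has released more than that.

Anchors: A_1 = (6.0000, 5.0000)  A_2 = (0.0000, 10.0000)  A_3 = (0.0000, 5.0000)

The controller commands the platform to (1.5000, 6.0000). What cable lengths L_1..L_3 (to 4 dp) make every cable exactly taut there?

(4.6098, 4.2720, 1.8028)

cable 1: Δx=4.5000, Δy=-1.0000; L_1 = √(Δx²+Δy²) = 4.6098
cable 2: Δx=-1.5000, Δy=4.0000; L_2 = √(Δx²+Δy²) = 4.2720
cable 3: Δx=-1.5000, Δy=-1.0000; L_3 = √(Δx²+Δy²) = 1.8028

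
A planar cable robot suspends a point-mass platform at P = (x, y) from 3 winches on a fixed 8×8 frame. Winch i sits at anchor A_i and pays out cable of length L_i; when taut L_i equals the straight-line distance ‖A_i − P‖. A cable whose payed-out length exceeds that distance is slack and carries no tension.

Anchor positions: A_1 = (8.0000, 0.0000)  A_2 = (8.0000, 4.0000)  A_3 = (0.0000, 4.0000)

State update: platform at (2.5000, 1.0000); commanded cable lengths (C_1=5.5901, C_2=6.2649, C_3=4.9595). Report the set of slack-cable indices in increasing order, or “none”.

3

i=1: geometric 5.5902 vs commanded 5.5901 ⇒ taut
i=2: geometric 6.2650 vs commanded 6.2649 ⇒ taut
i=3: geometric 3.9051 vs commanded 4.9595 ⇒ slack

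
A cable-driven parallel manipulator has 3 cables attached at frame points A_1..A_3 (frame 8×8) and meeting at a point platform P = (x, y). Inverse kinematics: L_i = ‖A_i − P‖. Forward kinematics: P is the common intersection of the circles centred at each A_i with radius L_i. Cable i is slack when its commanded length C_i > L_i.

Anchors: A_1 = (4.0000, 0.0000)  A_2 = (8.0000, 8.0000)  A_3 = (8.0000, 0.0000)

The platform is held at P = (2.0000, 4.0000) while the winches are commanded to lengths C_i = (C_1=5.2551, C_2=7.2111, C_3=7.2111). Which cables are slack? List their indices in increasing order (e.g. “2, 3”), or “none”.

i=1: geometric 4.4721 vs commanded 5.2551 ⇒ slack
i=2: geometric 7.2111 vs commanded 7.2111 ⇒ taut
i=3: geometric 7.2111 vs commanded 7.2111 ⇒ taut

1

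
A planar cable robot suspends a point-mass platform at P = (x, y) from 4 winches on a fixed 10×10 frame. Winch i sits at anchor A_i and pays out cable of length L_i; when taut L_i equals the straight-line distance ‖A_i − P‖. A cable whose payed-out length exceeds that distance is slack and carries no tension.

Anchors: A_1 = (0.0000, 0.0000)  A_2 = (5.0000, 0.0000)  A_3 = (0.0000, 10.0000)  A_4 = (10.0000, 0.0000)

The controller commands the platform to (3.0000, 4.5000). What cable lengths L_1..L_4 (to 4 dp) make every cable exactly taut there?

(5.4083, 4.9244, 6.2650, 8.3217)

L_1 = √((0.0000−3.0000)² + (0.0000−4.5000)²) = 5.4083
L_2 = √((5.0000−3.0000)² + (0.0000−4.5000)²) = 4.9244
L_3 = √((0.0000−3.0000)² + (10.0000−4.5000)²) = 6.2650
L_4 = √((10.0000−3.0000)² + (0.0000−4.5000)²) = 8.3217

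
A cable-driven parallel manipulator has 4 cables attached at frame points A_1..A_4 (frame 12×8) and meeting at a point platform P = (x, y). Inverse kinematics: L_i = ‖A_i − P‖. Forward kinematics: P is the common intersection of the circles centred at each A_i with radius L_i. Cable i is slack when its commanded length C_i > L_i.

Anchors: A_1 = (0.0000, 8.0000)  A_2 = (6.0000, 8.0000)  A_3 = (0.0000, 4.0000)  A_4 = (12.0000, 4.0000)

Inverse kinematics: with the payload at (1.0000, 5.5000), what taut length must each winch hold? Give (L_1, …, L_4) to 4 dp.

(2.6926, 5.5902, 1.8028, 11.1018)

cable 1: Δx=-1.0000, Δy=2.5000; L_1 = √(Δx²+Δy²) = 2.6926
cable 2: Δx=5.0000, Δy=2.5000; L_2 = √(Δx²+Δy²) = 5.5902
cable 3: Δx=-1.0000, Δy=-1.5000; L_3 = √(Δx²+Δy²) = 1.8028
cable 4: Δx=11.0000, Δy=-1.5000; L_4 = √(Δx²+Δy²) = 11.1018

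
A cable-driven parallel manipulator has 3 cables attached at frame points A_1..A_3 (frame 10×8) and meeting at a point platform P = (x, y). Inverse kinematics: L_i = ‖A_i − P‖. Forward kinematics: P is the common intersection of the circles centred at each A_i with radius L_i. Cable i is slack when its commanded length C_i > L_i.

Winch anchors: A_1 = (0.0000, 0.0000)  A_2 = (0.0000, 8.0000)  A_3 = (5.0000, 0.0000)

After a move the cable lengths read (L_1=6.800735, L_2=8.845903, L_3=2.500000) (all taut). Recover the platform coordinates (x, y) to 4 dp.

(6.5000, 2.0000)

circle eqns → linear via eq_j − eq_1; set k_j = A_j·A_j − L_j²
k_1 = 0.0000+0.0000−46.2500 = -46.2500
0.0000·x − 16.0000·y = k_1−k_2 = -32.0000
-10.0000·x + 0.0000·y = k_1−k_3 = -65.0000
solve first two rows → x=6.5000, y=2.0000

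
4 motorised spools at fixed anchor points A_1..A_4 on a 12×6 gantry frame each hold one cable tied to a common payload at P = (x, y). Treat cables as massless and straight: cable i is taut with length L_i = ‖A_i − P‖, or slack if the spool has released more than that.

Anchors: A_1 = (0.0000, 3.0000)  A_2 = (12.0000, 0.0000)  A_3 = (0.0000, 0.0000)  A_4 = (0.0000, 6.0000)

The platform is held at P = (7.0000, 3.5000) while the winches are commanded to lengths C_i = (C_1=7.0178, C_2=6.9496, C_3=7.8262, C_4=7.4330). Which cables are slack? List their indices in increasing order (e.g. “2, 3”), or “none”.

2

i=1: geometric 7.0178 vs commanded 7.0178 ⇒ taut
i=2: geometric 6.1033 vs commanded 6.9496 ⇒ slack
i=3: geometric 7.8262 vs commanded 7.8262 ⇒ taut
i=4: geometric 7.4330 vs commanded 7.4330 ⇒ taut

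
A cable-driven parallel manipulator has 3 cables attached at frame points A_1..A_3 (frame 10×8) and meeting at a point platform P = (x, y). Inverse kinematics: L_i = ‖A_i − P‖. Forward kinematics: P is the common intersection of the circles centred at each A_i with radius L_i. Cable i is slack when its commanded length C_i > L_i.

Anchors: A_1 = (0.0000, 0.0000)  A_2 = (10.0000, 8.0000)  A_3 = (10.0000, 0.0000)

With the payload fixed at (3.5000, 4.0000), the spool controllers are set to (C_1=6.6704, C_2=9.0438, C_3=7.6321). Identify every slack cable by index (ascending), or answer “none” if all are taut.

1, 2

cable 1: √((-3.5000)²+(-4.0000)²)=5.3151, C_1=6.6704: slack
cable 2: √((6.5000)²+(4.0000)²)=7.6322, C_2=9.0438: slack
cable 3: √((6.5000)²+(-4.0000)²)=7.6322, C_3=7.6321: taut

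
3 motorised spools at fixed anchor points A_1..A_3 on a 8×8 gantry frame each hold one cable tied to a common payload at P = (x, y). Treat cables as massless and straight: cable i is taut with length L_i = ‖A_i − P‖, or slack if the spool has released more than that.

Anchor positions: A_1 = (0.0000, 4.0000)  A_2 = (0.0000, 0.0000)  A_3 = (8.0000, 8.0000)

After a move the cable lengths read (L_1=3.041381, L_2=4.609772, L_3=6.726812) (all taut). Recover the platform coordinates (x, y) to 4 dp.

expand ‖A_i−P‖²=L_i² and subtract eq 1 (k_i ≔ ‖A_i‖²−L_i²)
k_1 = 0.0000+16.0000−9.2500 = 6.7500
eq1−eq2 → [0.0000  8.0000]·P = 28.0000
eq1−eq3 → [-16.0000  -8.0000]·P = -76.0000
2×2 solve → P = (3.0000, 3.5000)

(3.0000, 3.5000)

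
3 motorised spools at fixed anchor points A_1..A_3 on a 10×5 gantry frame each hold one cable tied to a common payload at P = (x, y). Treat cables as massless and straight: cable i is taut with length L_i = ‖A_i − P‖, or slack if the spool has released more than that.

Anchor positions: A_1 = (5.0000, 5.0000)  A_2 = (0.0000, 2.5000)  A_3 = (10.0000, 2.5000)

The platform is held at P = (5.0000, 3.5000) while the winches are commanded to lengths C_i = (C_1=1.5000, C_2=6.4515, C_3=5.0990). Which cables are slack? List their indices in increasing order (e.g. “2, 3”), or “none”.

2

cable 1: √((0.0000)²+(1.5000)²)=1.5000, C_1=1.5000: taut
cable 2: √((-5.0000)²+(-1.0000)²)=5.0990, C_2=6.4515: slack
cable 3: √((5.0000)²+(-1.0000)²)=5.0990, C_3=5.0990: taut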